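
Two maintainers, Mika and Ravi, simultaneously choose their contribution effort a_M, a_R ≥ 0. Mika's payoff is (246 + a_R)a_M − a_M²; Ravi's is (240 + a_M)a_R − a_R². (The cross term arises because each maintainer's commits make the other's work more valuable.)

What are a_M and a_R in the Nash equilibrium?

Expanding Mika's payoff: 246a_M + a_Ra_M − a_M².
∂π/∂a_M = 246 + a_R − 2a_M = 0, so a_M = 123 + 0.5a_R.
Likewise for Ravi: a_R = 120 + 0.5a_M.
Solving the two reaction functions simultaneously: (1 − (0.5)(0.5))a_M = 123 + 0.5·120, so 0.75a_M = 183 and a_M = 244.
Then a_R = 120 + 0.5·244 = 242.

244, 242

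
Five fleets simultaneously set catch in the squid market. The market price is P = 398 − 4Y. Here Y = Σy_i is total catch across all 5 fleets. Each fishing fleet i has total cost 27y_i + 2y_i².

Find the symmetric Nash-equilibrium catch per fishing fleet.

A representative fishing fleet's profit is π_i = y_i(398 − 4Y) − 27y_i − 2y_i², with Y = y_i + Σ_{j≠i} y_j.
First-order condition: 371 − 12y_i − 4Σ_{j≠i} y_j = 0.
With identical fishing fleets, set every y_j = y: then 371 − 12y − 16y = 0, i.e. y = 371/28 = 13.25.

13.25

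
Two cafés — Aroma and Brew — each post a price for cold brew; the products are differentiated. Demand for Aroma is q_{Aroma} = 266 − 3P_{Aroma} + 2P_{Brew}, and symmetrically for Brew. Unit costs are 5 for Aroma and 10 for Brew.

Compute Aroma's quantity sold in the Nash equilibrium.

198.5625

Aroma's profit: π = (P_{Aroma} − 5)(266 − 3P_{Aroma} + 2P_{Brew}).
∂π/∂P_{Aroma} = 281 − 6P_{Aroma} + 2P_{Brew} = 0 ⇒ P_{Aroma} = 281/6 + (1/3)P_{Brew}.
Similarly P_{Brew} = 148/3 + (1/3)P_{Aroma}.
Substituting the second reaction function into the first: P_{Aroma} = 281/6 + (1/3)(148/3 + (1/3)P_{Aroma}), which gives (8/9)P_{Aroma} = 1139/18 ⇒ P_{Aroma} = 71.1875.
Then P_{Brew} = 148/3 + (1/3)·71.1875 = 73.0625.
q_{Aroma} = 266 − 3·71.1875 + 2·73.0625 = 198.5625.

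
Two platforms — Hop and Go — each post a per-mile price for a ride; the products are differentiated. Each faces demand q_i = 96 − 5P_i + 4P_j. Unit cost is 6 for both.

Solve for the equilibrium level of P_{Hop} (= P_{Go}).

21

Hop's profit: π = (P_{Hop} − 6)(96 − 5P_{Hop} + 4P_{Go}).
∂π/∂P_{Hop} = 126 − 10P_{Hop} + 4P_{Go} = 0 ⇒ P_{Hop} = 12.6 + 0.4P_{Go}.
Setting P_{Hop} = P_{Go} in the reaction function: P_{Hop} = 12.6 + 0.4P_{Hop}, so P_{Hop} = 12.6 / 0.6 = 21.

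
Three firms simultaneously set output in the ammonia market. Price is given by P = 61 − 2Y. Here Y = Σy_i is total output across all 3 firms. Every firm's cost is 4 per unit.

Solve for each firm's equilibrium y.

7.125

A representative firm's profit is π_i = y_i(61 − 2Y) − 4y_i, with Y = y_i + Σ_{j≠i} y_j.
First-order condition: 57 − 4y_i − 2Σ_{j≠i} y_j = 0.
In a symmetric equilibrium every firm chooses the same y, so Σ_{j≠i} y_j = 2y. The condition becomes 57 − 8y = 0, giving y = 57/8 = 7.125.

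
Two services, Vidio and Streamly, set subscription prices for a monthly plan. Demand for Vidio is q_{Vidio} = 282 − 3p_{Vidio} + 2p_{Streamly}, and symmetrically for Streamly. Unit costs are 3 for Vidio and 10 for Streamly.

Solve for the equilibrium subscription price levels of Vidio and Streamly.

Vidio's profit: π = (p_{Vidio} − 3)(282 − 3p_{Vidio} + 2p_{Streamly}).
∂π/∂p_{Vidio} = 291 − 6p_{Vidio} + 2p_{Streamly} = 0 ⇒ p_{Vidio} = 48.5 + (1/3)p_{Streamly}.
Similarly p_{Streamly} = 52 + (1/3)p_{Vidio}.
Solving the two reaction functions simultaneously: (1 − (1/3)(1/3))p_{Vidio} = 48.5 + (1/3)·52, so (8/9)p_{Vidio} = 395/6 and p_{Vidio} = 74.0625.
Then p_{Streamly} = 52 + (1/3)·74.0625 = 76.6875.

74.0625, 76.6875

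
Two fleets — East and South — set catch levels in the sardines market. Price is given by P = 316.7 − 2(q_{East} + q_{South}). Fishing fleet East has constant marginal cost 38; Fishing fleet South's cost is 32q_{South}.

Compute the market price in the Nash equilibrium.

128.9

Fishing fleet East's profit: π = q_{East}(316.7 − 2(q_{East} + q_{South})) − 38q_{East}.
∂π/∂q_{East} = 278.7 − 4q_{East} − 2q_{South} = 0, so q_{East} = 69.675 − 0.5q_{South}.
By the same steps for South: q_{South} = 71.175 − 0.5q_{East}.
Solving the two reaction functions simultaneously: (1 − (−0.5)(−0.5))q_{East} = 69.675 − 0.5·71.175, so 0.75q_{East} = 34.0875 and q_{East} = 45.45.
Then q_{South} = 71.175 − 0.5·45.45 = 48.45.
Equilibrium price: P = 316.7 − 2·93.9 = 128.9.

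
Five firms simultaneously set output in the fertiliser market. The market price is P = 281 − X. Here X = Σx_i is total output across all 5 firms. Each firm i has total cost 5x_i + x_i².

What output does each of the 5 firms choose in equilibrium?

34.5

A representative firm's profit is π_i = x_i(281 − X) − 5x_i − x_i², with X = x_i + Σ_{j≠i} x_j.
First-order condition: 276 − 4x_i − Σ_{j≠i} x_j = 0.
With identical firms, set every x_j = x: then 276 − 4x − 4x = 0, i.e. x = 276/8 = 34.5.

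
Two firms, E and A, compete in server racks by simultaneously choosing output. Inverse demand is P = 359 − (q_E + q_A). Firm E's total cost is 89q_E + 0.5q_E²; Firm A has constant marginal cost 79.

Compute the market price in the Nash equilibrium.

Firm E's profit: π = q_E(359 − (q_E + q_A)) − 89q_E − 0.5q_E².
∂π/∂q_E = 270 − 3q_E − q_A = 0, so q_E = 90 − (1/3)q_A.
For A: ∂π/∂q_A = 280 − 2q_A − q_E = 0 ⇒ q_A = 140 − 0.5q_E.
Plugging q_A into E's best response: q_E = 90 − (1/3)(140 − 0.5q_E) ⇒ (5/6)q_E = 130/3, so q_E = 52.
Then q_A = 140 − 0.5·52 = 114.
Equilibrium price: P = 359 − 166 = 193.

193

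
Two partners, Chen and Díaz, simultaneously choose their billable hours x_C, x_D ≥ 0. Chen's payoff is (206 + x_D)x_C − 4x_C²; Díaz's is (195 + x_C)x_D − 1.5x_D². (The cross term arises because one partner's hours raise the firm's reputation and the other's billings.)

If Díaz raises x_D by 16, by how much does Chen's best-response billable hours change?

2

Expanding Chen's payoff: 206x_C + x_Dx_C − 4x_C².
∂π/∂x_C = 206 + x_D − 8x_C = 0, so x_C = 25.75 + 0.125x_D.
The reaction-function slope is 0.125, so a 16-unit rise in x_D moves x_C by 0.125 × 16 = 2. Chen's best response rises — the actions are strategic complements.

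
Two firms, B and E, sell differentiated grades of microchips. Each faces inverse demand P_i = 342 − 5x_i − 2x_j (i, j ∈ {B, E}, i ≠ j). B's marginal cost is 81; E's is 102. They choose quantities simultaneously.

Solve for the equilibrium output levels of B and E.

Firm B's profit: π = x_B(342 − 5x_B − 2x_E) − 81x_B.
∂π/∂x_B = 261 − 10x_B − 2x_E = 0 ⇒ x_B = 26.1 − 0.2x_E.
Similarly x_E = 24 − 0.2x_B.
Substituting the second reaction function into the first: x_B = 26.1 − 0.2(24 − 0.2x_B), which gives 0.96x_B = 21.3 ⇒ x_B = 22.1875.
Then x_E = 24 − 0.2·22.1875 = 19.5625.

22.1875, 19.5625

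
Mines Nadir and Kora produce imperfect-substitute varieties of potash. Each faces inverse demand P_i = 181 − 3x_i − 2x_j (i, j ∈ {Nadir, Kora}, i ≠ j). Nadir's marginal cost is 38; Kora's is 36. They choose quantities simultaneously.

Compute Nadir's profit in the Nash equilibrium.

945.1875

Mine Nadir's profit: π = x_{Nadir}(181 − 3x_{Nadir} − 2x_{Kora}) − 38x_{Nadir}.
∂π/∂x_{Nadir} = 143 − 6x_{Nadir} − 2x_{Kora} = 0 ⇒ x_{Nadir} = 143/6 − (1/3)x_{Kora}.
Similarly x_{Kora} = 145/6 − (1/3)x_{Nadir}.
Plugging x_{Kora} into Nadir's best response: x_{Nadir} = 143/6 − (1/3)(145/6 − (1/3)x_{Nadir}) ⇒ (8/9)x_{Nadir} = 142/9, so x_{Nadir} = 17.75.
Then x_{Kora} = 145/6 − (1/3)·17.75 = 18.25.
P_{Nadir} = 181 − 3·17.75 − 2·18.25 = 91.25.
Profit = (91.25 − 38)·17.75 = 945.1875.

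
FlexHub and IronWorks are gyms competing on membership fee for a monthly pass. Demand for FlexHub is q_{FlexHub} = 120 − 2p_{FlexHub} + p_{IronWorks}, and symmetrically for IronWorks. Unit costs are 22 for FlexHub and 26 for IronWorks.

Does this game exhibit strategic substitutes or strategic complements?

FlexHub's profit: π = (p_{FlexHub} − 22)(120 − 2p_{FlexHub} + p_{IronWorks}).
∂π/∂p_{FlexHub} = 164 − 4p_{FlexHub} + p_{IronWorks} = 0 ⇒ p_{FlexHub} = 41 + 0.25p_{IronWorks}.
The best-response slope dp_{FlexHub}/dp_{IronWorks} = 0.25 > 0: the reaction function is upward-sloping, so the choices are strategic complements.

strategic complements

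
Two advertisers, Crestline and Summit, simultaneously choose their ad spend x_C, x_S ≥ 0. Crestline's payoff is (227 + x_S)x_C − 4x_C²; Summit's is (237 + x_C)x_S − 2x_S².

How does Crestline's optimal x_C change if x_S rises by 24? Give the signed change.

Expanding Crestline's payoff: 227x_C + x_Sx_C − 4x_C².
∂π/∂x_C = 227 + x_S − 8x_C = 0, so x_C = 28.375 + 0.125x_S.
The reaction-function slope is 0.125, so a 24-unit rise in x_S moves x_C by 0.125 × 24 = 3. Crestline's best response rises — the actions are strategic complements.

3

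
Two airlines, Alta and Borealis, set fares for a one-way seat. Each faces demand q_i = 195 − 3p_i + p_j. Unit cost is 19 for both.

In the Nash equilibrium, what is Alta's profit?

2957.88

Alta's profit: π = (p_{Alta} − 19)(195 − 3p_{Alta} + p_{Borealis}).
∂π/∂p_{Alta} = 252 − 6p_{Alta} + p_{Borealis} = 0 ⇒ p_{Alta} = 42 + (1/6)p_{Borealis}.
Setting p_{Alta} = p_{Borealis} in the reaction function: p_{Alta} = 42 + (1/6)p_{Alta}, so p_{Alta} = 42 / (5/6) = 50.4.
q_{Alta} = 195 − 3·50.4 + 50.4 = 94.2.
Profit = (50.4 − 19)·94.2 = 2957.88.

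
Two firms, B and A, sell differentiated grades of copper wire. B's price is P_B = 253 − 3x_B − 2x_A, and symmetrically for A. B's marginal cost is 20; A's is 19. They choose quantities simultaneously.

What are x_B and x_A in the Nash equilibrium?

29.0625, 29.3125

Firm B's profit: π = x_B(253 − 3x_B − 2x_A) − 20x_B.
∂π/∂x_B = 233 − 6x_B − 2x_A = 0 ⇒ x_B = 233/6 − (1/3)x_A.
Similarly x_A = 39 − (1/3)x_B.
Plugging x_A into B's best response: x_B = 233/6 − (1/3)(39 − (1/3)x_B) ⇒ (8/9)x_B = 155/6, so x_B = 29.0625.
Then x_A = 39 − (1/3)·29.0625 = 29.3125.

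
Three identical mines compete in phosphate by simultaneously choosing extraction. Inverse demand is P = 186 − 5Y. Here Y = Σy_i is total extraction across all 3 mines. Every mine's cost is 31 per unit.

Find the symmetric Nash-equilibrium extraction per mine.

7.75

A representative mine's profit is π_i = y_i(186 − 5Y) − 31y_i, with Y = y_i + Σ_{j≠i} y_j.
First-order condition: 155 − 10y_i − 5Σ_{j≠i} y_j = 0.
Imposing symmetry (y_j = y for all j) turns Σ_{j≠i} y_j into 2y, so 155 = 20y and y = 7.75.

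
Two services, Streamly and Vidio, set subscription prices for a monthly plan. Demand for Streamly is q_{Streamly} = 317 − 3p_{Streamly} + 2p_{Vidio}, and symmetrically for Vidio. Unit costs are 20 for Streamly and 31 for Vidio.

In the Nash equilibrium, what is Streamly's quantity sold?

Streamly's profit: π = (p_{Streamly} − 20)(317 − 3p_{Streamly} + 2p_{Vidio}).
∂π/∂p_{Streamly} = 377 − 6p_{Streamly} + 2p_{Vidio} = 0 ⇒ p_{Streamly} = 377/6 + (1/3)p_{Vidio}.
Similarly p_{Vidio} = 205/3 + (1/3)p_{Streamly}.
Substituting the second reaction function into the first: p_{Streamly} = 377/6 + (1/3)(205/3 + (1/3)p_{Streamly}), which gives (8/9)p_{Streamly} = 1541/18 ⇒ p_{Streamly} = 96.3125.
Then p_{Vidio} = 205/3 + (1/3)·96.3125 = 100.4375.
q_{Streamly} = 317 − 3·96.3125 + 2·100.4375 = 228.9375.

228.9375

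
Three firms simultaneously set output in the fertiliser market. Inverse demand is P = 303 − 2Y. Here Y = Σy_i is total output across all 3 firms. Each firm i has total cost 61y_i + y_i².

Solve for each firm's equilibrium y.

24.2

A representative firm's profit is π_i = y_i(303 − 2Y) − 61y_i − y_i², with Y = y_i + Σ_{j≠i} y_j.
First-order condition: 242 − 6y_i − 2Σ_{j≠i} y_j = 0.
Imposing symmetry (y_j = y for all j) turns Σ_{j≠i} y_j into 2y, so 242 = 10y and y = 24.2.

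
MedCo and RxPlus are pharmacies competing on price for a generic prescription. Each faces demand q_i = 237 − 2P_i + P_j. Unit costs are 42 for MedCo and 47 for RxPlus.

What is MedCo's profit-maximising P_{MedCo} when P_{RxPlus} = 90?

102.75

MedCo's profit: π = (P_{MedCo} − 42)(237 − 2P_{MedCo} + P_{RxPlus}).
∂π/∂P_{MedCo} = 321 − 4P_{MedCo} + P_{RxPlus} = 0 ⇒ P_{MedCo} = 80.25 + 0.25P_{RxPlus}.
At P_{RxPlus} = 90: P_{MedCo} = 80.25 + 0.25·90 = 102.75.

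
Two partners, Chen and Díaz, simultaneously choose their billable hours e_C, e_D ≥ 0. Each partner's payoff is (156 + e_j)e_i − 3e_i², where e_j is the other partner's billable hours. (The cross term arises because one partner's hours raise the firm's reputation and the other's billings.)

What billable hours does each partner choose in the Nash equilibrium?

Chen's payoff is (156 + e_D)e_C − 3e_C².
∂π/∂e_C = 156 + e_D − 6e_C = 0, so e_C = 26 + (1/6)e_D.
Setting e_C = e_D in the reaction function: e_C = 26 + (1/6)e_C, so e_C = 26 / (5/6) = 31.2.

31.2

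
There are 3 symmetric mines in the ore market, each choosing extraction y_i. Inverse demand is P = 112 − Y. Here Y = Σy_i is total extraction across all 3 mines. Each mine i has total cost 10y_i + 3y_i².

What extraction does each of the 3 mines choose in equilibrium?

A representative mine's profit is π_i = y_i(112 − Y) − 10y_i − 3y_i², with Y = y_i + Σ_{j≠i} y_j.
First-order condition: 102 − 8y_i − Σ_{j≠i} y_j = 0.
In a symmetric equilibrium every mine chooses the same y, so Σ_{j≠i} y_j = 2y. The condition becomes 102 − 10y = 0, giving y = 102/10 = 10.2.

10.2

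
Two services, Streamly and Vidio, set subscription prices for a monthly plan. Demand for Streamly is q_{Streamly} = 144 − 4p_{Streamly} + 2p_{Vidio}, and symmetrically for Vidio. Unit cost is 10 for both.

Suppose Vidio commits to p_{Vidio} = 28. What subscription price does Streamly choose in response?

30

Streamly's profit: π = (p_{Streamly} − 10)(144 − 4p_{Streamly} + 2p_{Vidio}).
∂π/∂p_{Streamly} = 184 − 8p_{Streamly} + 2p_{Vidio} = 0 ⇒ p_{Streamly} = 23 + 0.25p_{Vidio}.
At p_{Vidio} = 28: p_{Streamly} = 23 + 0.25·28 = 30.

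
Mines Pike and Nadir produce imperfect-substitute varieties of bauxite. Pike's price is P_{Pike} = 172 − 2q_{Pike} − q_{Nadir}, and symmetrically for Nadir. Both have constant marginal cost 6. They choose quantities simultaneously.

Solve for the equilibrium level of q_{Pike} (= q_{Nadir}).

33.2

Mine Pike's profit: π = q_{Pike}(172 − 2q_{Pike} − q_{Nadir}) − 6q_{Pike}.
∂π/∂q_{Pike} = 166 − 4q_{Pike} − q_{Nadir} = 0 ⇒ q_{Pike} = 41.5 − 0.25q_{Nadir}.
The game is symmetric, so in equilibrium q_{Nadir} = q_{Pike}: the reaction function gives 1.25q_{Pike} = 41.5, hence q_{Pike} = 33.2.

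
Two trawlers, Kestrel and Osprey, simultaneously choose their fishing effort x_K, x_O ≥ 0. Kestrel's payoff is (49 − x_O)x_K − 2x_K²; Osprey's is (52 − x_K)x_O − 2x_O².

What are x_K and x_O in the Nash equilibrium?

Expanding Kestrel's payoff: 49x_K − x_Ox_K − 2x_K².
∂π/∂x_K = 49 − x_O − 4x_K = 0, so x_K = 12.25 − 0.25x_O.
Likewise for Osprey: x_O = 13 − 0.25x_K.
Plugging x_O into Kestrel's best response: x_K = 12.25 − 0.25(13 − 0.25x_K) ⇒ 0.9375x_K = 9, so x_K = 9.6.
Then x_O = 13 − 0.25·9.6 = 10.6.

9.6, 10.6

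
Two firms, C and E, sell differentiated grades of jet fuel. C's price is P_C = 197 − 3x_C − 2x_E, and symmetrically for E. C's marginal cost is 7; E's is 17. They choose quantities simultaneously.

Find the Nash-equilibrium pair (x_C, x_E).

Firm C's profit: π = x_C(197 − 3x_C − 2x_E) − 7x_C.
∂π/∂x_C = 190 − 6x_C − 2x_E = 0 ⇒ x_C = 95/3 − (1/3)x_E.
Similarly x_E = 30 − (1/3)x_C.
Substituting the second reaction function into the first: x_C = 95/3 − (1/3)(30 − (1/3)x_C), which gives (8/9)x_C = 65/3 ⇒ x_C = 24.375.
Then x_E = 30 − (1/3)·24.375 = 21.875.

24.375, 21.875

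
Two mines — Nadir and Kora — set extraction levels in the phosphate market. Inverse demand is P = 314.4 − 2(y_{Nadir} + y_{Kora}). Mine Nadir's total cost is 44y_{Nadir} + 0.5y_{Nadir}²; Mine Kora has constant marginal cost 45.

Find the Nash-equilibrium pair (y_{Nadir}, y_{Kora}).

Mine Nadir's profit: π = y_{Nadir}(314.4 − 2(y_{Nadir} + y_{Kora})) − 44y_{Nadir} − 0.5y_{Nadir}².
∂π/∂y_{Nadir} = 270.4 − 5y_{Nadir} − 2y_{Kora} = 0, so y_{Nadir} = 54.08 − 0.4y_{Kora}.
For Kora: ∂π/∂y_{Kora} = 269.4 − 4y_{Kora} − 2y_{Nadir} = 0 ⇒ y_{Kora} = 67.35 − 0.5y_{Nadir}.
Plugging y_{Kora} into Nadir's best response: y_{Nadir} = 54.08 − 0.4(67.35 − 0.5y_{Nadir}) ⇒ 0.8y_{Nadir} = 27.14, so y_{Nadir} = 33.925.
Then y_{Kora} = 67.35 − 0.5·33.925 = 50.3875.

33.925, 50.3875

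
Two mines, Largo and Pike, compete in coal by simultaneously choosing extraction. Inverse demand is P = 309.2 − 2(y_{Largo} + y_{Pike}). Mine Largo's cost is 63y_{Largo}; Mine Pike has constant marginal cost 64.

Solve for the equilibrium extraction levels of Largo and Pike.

Mine Largo's profit: π = y_{Largo}(309.2 − 2(y_{Largo} + y_{Pike})) − 63y_{Largo}.
∂π/∂y_{Largo} = 246.2 − 4y_{Largo} − 2y_{Pike} = 0, so y_{Largo} = 61.55 − 0.5y_{Pike}.
By the same steps for Pike: y_{Pike} = 61.3 − 0.5y_{Largo}.
Substituting the second reaction function into the first: y_{Largo} = 61.55 − 0.5(61.3 − 0.5y_{Largo}), which gives 0.75y_{Largo} = 30.9 ⇒ y_{Largo} = 41.2.
Then y_{Pike} = 61.3 − 0.5·41.2 = 40.7.

41.2, 40.7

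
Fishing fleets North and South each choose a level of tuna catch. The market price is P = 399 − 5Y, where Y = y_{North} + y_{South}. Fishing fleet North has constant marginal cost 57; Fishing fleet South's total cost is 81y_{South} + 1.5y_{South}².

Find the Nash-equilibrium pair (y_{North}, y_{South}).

27.2, 14

Fishing fleet North's profit: π = y_{North}(399 − 5(y_{North} + y_{South})) − 57y_{North}.
∂π/∂y_{North} = 342 − 10y_{North} − 5y_{South} = 0, so y_{North} = 34.2 − 0.5y_{South}.
For South: ∂π/∂y_{South} = 318 − 13y_{South} − 5y_{North} = 0 ⇒ y_{South} = 318/13 − (5/13)y_{North}.
Substituting the second reaction function into the first: y_{North} = 34.2 − 0.5(318/13 − (5/13)y_{North}), which gives (21/26)y_{North} = 1428/65 ⇒ y_{North} = 27.2.
Then y_{South} = 318/13 − (5/13)·27.2 = 14.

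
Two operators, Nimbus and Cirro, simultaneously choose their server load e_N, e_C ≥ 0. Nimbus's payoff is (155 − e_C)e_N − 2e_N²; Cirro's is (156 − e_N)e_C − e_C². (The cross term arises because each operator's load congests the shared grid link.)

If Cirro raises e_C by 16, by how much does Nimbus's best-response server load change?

Expanding Nimbus's payoff: 155e_N − e_Ce_N − 2e_N².
∂π/∂e_N = 155 − e_C − 4e_N = 0, so e_N = 38.75 − 0.25e_C.
The reaction-function slope is −0.25, so a 16-unit rise in e_C moves e_N by −0.25 × 16 = −4. Nimbus's best response falls — the actions are strategic substitutes.

-4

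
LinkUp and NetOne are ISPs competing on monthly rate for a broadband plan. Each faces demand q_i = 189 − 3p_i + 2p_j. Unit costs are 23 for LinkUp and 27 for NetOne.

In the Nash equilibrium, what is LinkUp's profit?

LinkUp's profit: π = (p_{LinkUp} − 23)(189 − 3p_{LinkUp} + 2p_{NetOne}).
∂π/∂p_{LinkUp} = 258 − 6p_{LinkUp} + 2p_{NetOne} = 0 ⇒ p_{LinkUp} = 43 + (1/3)p_{NetOne}.
Similarly p_{NetOne} = 45 + (1/3)p_{LinkUp}.
Plugging p_{NetOne} into LinkUp's best response: p_{LinkUp} = 43 + (1/3)(45 + (1/3)p_{LinkUp}) ⇒ (8/9)p_{LinkUp} = 58, so p_{LinkUp} = 65.25.
Then p_{NetOne} = 45 + (1/3)·65.25 = 66.75.
q_{LinkUp} = 189 − 3·65.25 + 2·66.75 = 126.75.
Profit = (65.25 − 23)·126.75 = 5355.1875.

5355.1875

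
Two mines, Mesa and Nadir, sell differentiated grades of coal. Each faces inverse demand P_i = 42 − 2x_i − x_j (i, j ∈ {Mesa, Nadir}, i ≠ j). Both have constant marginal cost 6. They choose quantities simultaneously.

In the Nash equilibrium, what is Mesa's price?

Mine Mesa's profit: π = x_{Mesa}(42 − 2x_{Mesa} − x_{Nadir}) − 6x_{Mesa}.
∂π/∂x_{Mesa} = 36 − 4x_{Mesa} − x_{Nadir} = 0 ⇒ x_{Mesa} = 9 − 0.25x_{Nadir}.
By symmetry x_{Nadir} = x_{Mesa}; substituting into the reaction function, 1.25x_{Mesa} = 9 and x_{Mesa} = 7.2.
P_{Mesa} = 42 − 2·7.2 − 7.2 = 20.4.

20.4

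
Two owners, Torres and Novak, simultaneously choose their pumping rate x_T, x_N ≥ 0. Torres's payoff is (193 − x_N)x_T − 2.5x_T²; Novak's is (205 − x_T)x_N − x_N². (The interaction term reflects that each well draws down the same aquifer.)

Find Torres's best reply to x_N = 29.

32.8

Expanding Torres's payoff: 193x_T − x_Nx_T − 2.5x_T².
∂π/∂x_T = 193 − x_N − 5x_T = 0, so x_T = 38.6 − 0.2x_N.
At x_N = 29: x_T = 38.6 − 0.2·29 = 32.8.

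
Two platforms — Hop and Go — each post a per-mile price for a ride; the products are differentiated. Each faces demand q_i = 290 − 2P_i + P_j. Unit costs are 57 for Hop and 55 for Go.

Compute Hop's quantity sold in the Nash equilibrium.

Hop's profit: π = (P_{Hop} − 57)(290 − 2P_{Hop} + P_{Go}).
∂π/∂P_{Hop} = 404 − 4P_{Hop} + P_{Go} = 0 ⇒ P_{Hop} = 101 + 0.25P_{Go}.
Similarly P_{Go} = 100 + 0.25P_{Hop}.
Substituting the second reaction function into the first: P_{Hop} = 101 + 0.25(100 + 0.25P_{Hop}), which gives 0.9375P_{Hop} = 126 ⇒ P_{Hop} = 134.4.
Then P_{Go} = 100 + 0.25·134.4 = 133.6.
q_{Hop} = 290 − 2·134.4 + 133.6 = 154.8.

154.8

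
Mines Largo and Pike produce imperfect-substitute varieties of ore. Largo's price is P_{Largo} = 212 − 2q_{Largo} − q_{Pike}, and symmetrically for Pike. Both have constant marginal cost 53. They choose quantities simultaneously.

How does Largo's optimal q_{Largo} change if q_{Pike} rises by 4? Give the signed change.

-1

Mine Largo's profit: π = q_{Largo}(212 − 2q_{Largo} − q_{Pike}) − 53q_{Largo}.
∂π/∂q_{Largo} = 159 − 4q_{Largo} − q_{Pike} = 0 ⇒ q_{Largo} = 39.75 − 0.25q_{Pike}.
The reaction-function slope is −0.25, so a 4-unit rise in q_{Pike} moves q_{Largo} by −0.25 × 4 = −1. Largo's best response falls — the actions are strategic substitutes.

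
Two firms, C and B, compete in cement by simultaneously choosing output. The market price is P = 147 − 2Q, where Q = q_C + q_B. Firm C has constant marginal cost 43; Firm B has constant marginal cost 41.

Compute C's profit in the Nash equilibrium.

578

Firm C's profit: π = q_C(147 − 2(q_C + q_B)) − 43q_C.
∂π/∂q_C = 104 − 4q_C − 2q_B = 0, so q_C = 26 − 0.5q_B.
By the same steps for B: q_B = 26.5 − 0.5q_C.
Plugging q_B into C's best response: q_C = 26 − 0.5(26.5 − 0.5q_C) ⇒ 0.75q_C = 12.75, so q_C = 17.
Then q_B = 26.5 − 0.5·17 = 18.
Price P = 147 − 2·35 = 77.
C's profit: (77 − 43)·17 = 578.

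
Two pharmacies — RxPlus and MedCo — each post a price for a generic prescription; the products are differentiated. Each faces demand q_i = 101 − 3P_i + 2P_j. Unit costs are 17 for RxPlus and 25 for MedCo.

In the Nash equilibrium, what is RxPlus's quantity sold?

RxPlus's profit: π = (P_{RxPlus} − 17)(101 − 3P_{RxPlus} + 2P_{MedCo}).
∂π/∂P_{RxPlus} = 152 − 6P_{RxPlus} + 2P_{MedCo} = 0 ⇒ P_{RxPlus} = 76/3 + (1/3)P_{MedCo}.
Similarly P_{MedCo} = 88/3 + (1/3)P_{RxPlus}.
Solving the two reaction functions simultaneously: (1 − (1/3)(1/3))P_{RxPlus} = 76/3 + (1/3)·(88/3), so (8/9)P_{RxPlus} = 316/9 and P_{RxPlus} = 39.5.
Then P_{MedCo} = 88/3 + (1/3)·39.5 = 42.5.
q_{RxPlus} = 101 − 3·39.5 + 2·42.5 = 67.5.

67.5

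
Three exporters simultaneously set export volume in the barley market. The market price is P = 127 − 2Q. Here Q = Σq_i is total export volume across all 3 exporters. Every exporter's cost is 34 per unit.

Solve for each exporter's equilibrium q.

A representative exporter's profit is π_i = q_i(127 − 2Q) − 34q_i, with Q = q_i + Σ_{j≠i} q_j.
First-order condition: 93 − 4q_i − 2Σ_{j≠i} q_j = 0.
With identical exporters, set every q_j = q: then 93 − 4q − 4q = 0, i.e. q = 93/8 = 11.625.

11.625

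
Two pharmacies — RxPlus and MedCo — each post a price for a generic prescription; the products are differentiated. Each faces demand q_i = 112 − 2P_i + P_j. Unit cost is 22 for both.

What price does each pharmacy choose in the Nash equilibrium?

52

RxPlus's profit: π = (P_{RxPlus} − 22)(112 − 2P_{RxPlus} + P_{MedCo}).
∂π/∂P_{RxPlus} = 156 − 4P_{RxPlus} + P_{MedCo} = 0 ⇒ P_{RxPlus} = 39 + 0.25P_{MedCo}.
Setting P_{RxPlus} = P_{MedCo} in the reaction function: P_{RxPlus} = 39 + 0.25P_{RxPlus}, so P_{RxPlus} = 39 / 0.75 = 52.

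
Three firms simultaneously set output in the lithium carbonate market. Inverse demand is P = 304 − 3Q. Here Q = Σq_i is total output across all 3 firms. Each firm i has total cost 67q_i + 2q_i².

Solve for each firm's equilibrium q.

14.8125

A representative firm's profit is π_i = q_i(304 − 3Q) − 67q_i − 2q_i², with Q = q_i + Σ_{j≠i} q_j.
First-order condition: 237 − 10q_i − 3Σ_{j≠i} q_j = 0.
Imposing symmetry (q_j = q for all j) turns Σ_{j≠i} q_j into 2q, so 237 = 16q and q = 14.8125.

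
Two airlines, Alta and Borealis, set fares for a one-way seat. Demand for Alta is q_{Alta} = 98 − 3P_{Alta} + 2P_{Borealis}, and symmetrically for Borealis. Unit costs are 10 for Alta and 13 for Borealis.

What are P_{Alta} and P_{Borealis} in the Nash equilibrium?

Alta's profit: π = (P_{Alta} − 10)(98 − 3P_{Alta} + 2P_{Borealis}).
∂π/∂P_{Alta} = 128 − 6P_{Alta} + 2P_{Borealis} = 0 ⇒ P_{Alta} = 64/3 + (1/3)P_{Borealis}.
Similarly P_{Borealis} = 137/6 + (1/3)P_{Alta}.
Solving the two reaction functions simultaneously: (1 − (1/3)(1/3))P_{Alta} = 64/3 + (1/3)·(137/6), so (8/9)P_{Alta} = 521/18 and P_{Alta} = 32.5625.
Then P_{Borealis} = 137/6 + (1/3)·32.5625 = 33.6875.

32.5625, 33.6875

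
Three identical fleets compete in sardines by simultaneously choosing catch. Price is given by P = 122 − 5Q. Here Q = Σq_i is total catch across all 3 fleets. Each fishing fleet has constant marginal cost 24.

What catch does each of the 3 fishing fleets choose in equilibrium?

A representative fishing fleet's profit is π_i = q_i(122 − 5Q) − 24q_i, with Q = q_i + Σ_{j≠i} q_j.
First-order condition: 98 − 10q_i − 5Σ_{j≠i} q_j = 0.
With identical fishing fleets, set every q_j = q: then 98 − 10q − 10q = 0, i.e. q = 98/20 = 4.9.

4.9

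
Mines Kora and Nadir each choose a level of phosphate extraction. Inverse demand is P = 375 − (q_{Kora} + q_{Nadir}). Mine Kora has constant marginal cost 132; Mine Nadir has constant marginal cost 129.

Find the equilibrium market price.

Mine Kora's profit: π = q_{Kora}(375 − (q_{Kora} + q_{Nadir})) − 132q_{Kora}.
∂π/∂q_{Kora} = 243 − 2q_{Kora} − q_{Nadir} = 0, so q_{Kora} = 121.5 − 0.5q_{Nadir}.
By the same steps for Nadir: q_{Nadir} = 123 − 0.5q_{Kora}.
Solving the two reaction functions simultaneously: (1 − (−0.5)(−0.5))q_{Kora} = 121.5 − 0.5·123, so 0.75q_{Kora} = 60 and q_{Kora} = 80.
Then q_{Nadir} = 123 − 0.5·80 = 83.
Equilibrium price: P = 375 − 163 = 212.

212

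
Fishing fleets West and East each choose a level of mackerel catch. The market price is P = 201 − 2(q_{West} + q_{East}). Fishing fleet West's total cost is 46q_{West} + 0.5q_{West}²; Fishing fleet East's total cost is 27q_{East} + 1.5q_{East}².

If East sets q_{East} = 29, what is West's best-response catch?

19.4

Fishing fleet West's profit: π = q_{West}(201 − 2(q_{West} + q_{East})) − 46q_{West} − 0.5q_{West}².
∂π/∂q_{West} = 155 − 5q_{West} − 2q_{East} = 0, so q_{West} = 31 − 0.4q_{East}.
At q_{East} = 29: q_{West} = 31 − 0.4·29 = 19.4.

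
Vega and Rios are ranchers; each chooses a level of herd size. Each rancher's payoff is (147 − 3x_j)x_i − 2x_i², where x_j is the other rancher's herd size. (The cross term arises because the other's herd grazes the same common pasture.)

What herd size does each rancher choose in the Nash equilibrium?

21

Vega's payoff is (147 − 3x_R)x_V − 2x_V².
∂π/∂x_V = 147 − 3x_R − 4x_V = 0, so x_V = 36.75 − 0.75x_R.
Setting x_V = x_R in the reaction function: x_V = 36.75 − 0.75x_V, so x_V = 36.75 / 1.75 = 21.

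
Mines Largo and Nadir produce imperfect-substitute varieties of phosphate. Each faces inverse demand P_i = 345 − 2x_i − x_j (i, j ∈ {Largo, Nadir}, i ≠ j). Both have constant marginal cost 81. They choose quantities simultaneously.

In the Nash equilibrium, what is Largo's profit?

5575.68

Mine Largo's profit: π = x_{Largo}(345 − 2x_{Largo} − x_{Nadir}) − 81x_{Largo}.
∂π/∂x_{Largo} = 264 − 4x_{Largo} − x_{Nadir} = 0 ⇒ x_{Largo} = 66 − 0.25x_{Nadir}.
Setting x_{Largo} = x_{Nadir} in the reaction function: x_{Largo} = 66 − 0.25x_{Largo}, so x_{Largo} = 66 / 1.25 = 52.8.
P_{Largo} = 345 − 2·52.8 − 52.8 = 186.6.
Profit = (186.6 − 81)·52.8 = 5575.68.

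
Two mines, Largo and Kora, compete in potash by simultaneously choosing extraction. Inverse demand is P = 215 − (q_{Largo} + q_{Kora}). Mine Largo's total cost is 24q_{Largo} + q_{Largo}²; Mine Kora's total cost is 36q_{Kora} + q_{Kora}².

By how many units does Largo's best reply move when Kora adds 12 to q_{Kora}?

Mine Largo's profit: π = q_{Largo}(215 − (q_{Largo} + q_{Kora})) − 24q_{Largo} − q_{Largo}².
∂π/∂q_{Largo} = 191 − 4q_{Largo} − q_{Kora} = 0, so q_{Largo} = 47.75 − 0.25q_{Kora}.
The reaction-function slope is −0.25, so a 12-unit rise in q_{Kora} moves q_{Largo} by −0.25 × 12 = −3. Largo's best response falls — the actions are strategic substitutes.

-3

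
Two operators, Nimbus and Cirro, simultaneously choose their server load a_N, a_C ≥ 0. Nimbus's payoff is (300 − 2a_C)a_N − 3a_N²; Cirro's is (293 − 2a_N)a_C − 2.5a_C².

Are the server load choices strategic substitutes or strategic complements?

strategic substitutes

Expanding Nimbus's payoff: 300a_N − 2a_Ca_N − 3a_N².
∂π/∂a_N = 300 − 2a_C − 6a_N = 0, so a_N = 50 − (1/3)a_C.
The best-response slope da_N/da_C = −1/3 < 0: the reaction function is downward-sloping, so the choices are strategic substitutes.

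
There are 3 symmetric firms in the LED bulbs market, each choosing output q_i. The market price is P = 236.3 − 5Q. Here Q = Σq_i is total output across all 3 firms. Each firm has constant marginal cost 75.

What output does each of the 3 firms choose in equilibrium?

A representative firm's profit is π_i = q_i(236.3 − 5Q) − 75q_i, with Q = q_i + Σ_{j≠i} q_j.
First-order condition: 161.3 − 10q_i − 5Σ_{j≠i} q_j = 0.
With identical firms, set every q_j = q: then 161.3 − 10q − 10q = 0, i.e. q = 161.3/20 = 8.065.

8.065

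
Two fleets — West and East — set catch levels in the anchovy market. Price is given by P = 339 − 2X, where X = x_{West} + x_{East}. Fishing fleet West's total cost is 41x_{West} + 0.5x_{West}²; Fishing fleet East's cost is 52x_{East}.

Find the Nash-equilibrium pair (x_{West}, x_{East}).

Fishing fleet West's profit: π = x_{West}(339 − 2(x_{West} + x_{East})) − 41x_{West} − 0.5x_{West}².
∂π/∂x_{West} = 298 − 5x_{West} − 2x_{East} = 0, so x_{West} = 59.6 − 0.4x_{East}.
For East: ∂π/∂x_{East} = 287 − 4x_{East} − 2x_{West} = 0 ⇒ x_{East} = 71.75 − 0.5x_{West}.
Plugging x_{East} into West's best response: x_{West} = 59.6 − 0.4(71.75 − 0.5x_{West}) ⇒ 0.8x_{West} = 30.9, so x_{West} = 38.625.
Then x_{East} = 71.75 − 0.5·38.625 = 52.4375.

38.625, 52.4375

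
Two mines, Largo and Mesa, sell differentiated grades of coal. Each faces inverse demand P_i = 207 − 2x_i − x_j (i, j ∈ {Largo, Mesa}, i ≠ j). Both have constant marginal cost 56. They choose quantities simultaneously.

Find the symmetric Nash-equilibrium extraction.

Mine Largo's profit: π = x_{Largo}(207 − 2x_{Largo} − x_{Mesa}) − 56x_{Largo}.
∂π/∂x_{Largo} = 151 − 4x_{Largo} − x_{Mesa} = 0 ⇒ x_{Largo} = 37.75 − 0.25x_{Mesa}.
The game is symmetric, so in equilibrium x_{Mesa} = x_{Largo}: the reaction function gives 1.25x_{Largo} = 37.75, hence x_{Largo} = 30.2.

30.2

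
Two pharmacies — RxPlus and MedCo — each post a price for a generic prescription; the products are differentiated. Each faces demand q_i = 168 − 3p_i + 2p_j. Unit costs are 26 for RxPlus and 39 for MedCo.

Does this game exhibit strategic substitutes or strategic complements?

RxPlus's profit: π = (p_{RxPlus} − 26)(168 − 3p_{RxPlus} + 2p_{MedCo}).
∂π/∂p_{RxPlus} = 246 − 6p_{RxPlus} + 2p_{MedCo} = 0 ⇒ p_{RxPlus} = 41 + (1/3)p_{MedCo}.
The best-response slope dp_{RxPlus}/dp_{MedCo} = 1/3 > 0: the reaction function is upward-sloping, so the choices are strategic complements.

strategic complements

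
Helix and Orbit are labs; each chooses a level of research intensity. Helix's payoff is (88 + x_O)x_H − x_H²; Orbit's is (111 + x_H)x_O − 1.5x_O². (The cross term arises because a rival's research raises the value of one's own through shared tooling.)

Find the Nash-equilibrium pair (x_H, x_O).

Expanding Helix's payoff: 88x_H + x_Ox_H − x_H².
∂π/∂x_H = 88 + x_O − 2x_H = 0, so x_H = 44 + 0.5x_O.
Likewise for Orbit: x_O = 37 + (1/3)x_H.
Substituting the second reaction function into the first: x_H = 44 + 0.5(37 + (1/3)x_H), which gives (5/6)x_H = 62.5 ⇒ x_H = 75.
Then x_O = 37 + (1/3)·75 = 62.

75, 62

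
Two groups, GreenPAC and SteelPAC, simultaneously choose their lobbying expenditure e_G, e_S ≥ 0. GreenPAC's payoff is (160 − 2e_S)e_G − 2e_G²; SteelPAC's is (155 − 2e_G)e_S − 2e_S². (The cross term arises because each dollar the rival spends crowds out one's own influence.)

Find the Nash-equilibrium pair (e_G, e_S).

27.5, 25

Expanding GreenPAC's payoff: 160e_G − 2e_Se_G − 2e_G².
∂π/∂e_G = 160 − 2e_S − 4e_G = 0, so e_G = 40 − 0.5e_S.
Likewise for SteelPAC: e_S = 38.75 − 0.5e_G.
Substituting the second reaction function into the first: e_G = 40 − 0.5(38.75 − 0.5e_G), which gives 0.75e_G = 20.625 ⇒ e_G = 27.5.
Then e_S = 38.75 − 0.5·27.5 = 25.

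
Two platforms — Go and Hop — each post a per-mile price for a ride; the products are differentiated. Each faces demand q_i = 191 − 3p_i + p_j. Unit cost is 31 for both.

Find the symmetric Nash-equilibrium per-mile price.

56.8

Go's profit: π = (p_{Go} − 31)(191 − 3p_{Go} + p_{Hop}).
∂π/∂p_{Go} = 284 − 6p_{Go} + p_{Hop} = 0 ⇒ p_{Go} = 142/3 + (1/6)p_{Hop}.
By symmetry p_{Hop} = p_{Go}; substituting into the reaction function, (5/6)p_{Go} = 142/3 and p_{Go} = 56.8.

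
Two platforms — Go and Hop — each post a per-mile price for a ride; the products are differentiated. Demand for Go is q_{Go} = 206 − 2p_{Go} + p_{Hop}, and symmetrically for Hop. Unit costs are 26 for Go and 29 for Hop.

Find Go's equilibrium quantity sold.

120.8

Go's profit: π = (p_{Go} − 26)(206 − 2p_{Go} + p_{Hop}).
∂π/∂p_{Go} = 258 − 4p_{Go} + p_{Hop} = 0 ⇒ p_{Go} = 64.5 + 0.25p_{Hop}.
Similarly p_{Hop} = 66 + 0.25p_{Go}.
Substituting the second reaction function into the first: p_{Go} = 64.5 + 0.25(66 + 0.25p_{Go}), which gives 0.9375p_{Go} = 81 ⇒ p_{Go} = 86.4.
Then p_{Hop} = 66 + 0.25·86.4 = 87.6.
q_{Go} = 206 − 2·86.4 + 87.6 = 120.8.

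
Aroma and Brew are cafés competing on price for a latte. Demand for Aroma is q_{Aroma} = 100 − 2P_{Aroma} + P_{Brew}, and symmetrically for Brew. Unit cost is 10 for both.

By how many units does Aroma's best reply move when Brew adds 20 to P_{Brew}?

5

Aroma's profit: π = (P_{Aroma} − 10)(100 − 2P_{Aroma} + P_{Brew}).
∂π/∂P_{Aroma} = 120 − 4P_{Aroma} + P_{Brew} = 0 ⇒ P_{Aroma} = 30 + 0.25P_{Brew}.
The reaction-function slope is 0.25, so a 20-unit rise in P_{Brew} moves P_{Aroma} by 0.25 × 20 = 5. Aroma's best response rises — the actions are strategic complements.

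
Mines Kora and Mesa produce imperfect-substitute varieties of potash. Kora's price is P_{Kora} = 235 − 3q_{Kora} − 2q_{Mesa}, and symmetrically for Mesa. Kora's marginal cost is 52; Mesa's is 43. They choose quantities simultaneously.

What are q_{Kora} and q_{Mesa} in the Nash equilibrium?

Mine Kora's profit: π = q_{Kora}(235 − 3q_{Kora} − 2q_{Mesa}) − 52q_{Kora}.
∂π/∂q_{Kora} = 183 − 6q_{Kora} − 2q_{Mesa} = 0 ⇒ q_{Kora} = 30.5 − (1/3)q_{Mesa}.
Similarly q_{Mesa} = 32 − (1/3)q_{Kora}.
Plugging q_{Mesa} into Kora's best response: q_{Kora} = 30.5 − (1/3)(32 − (1/3)q_{Kora}) ⇒ (8/9)q_{Kora} = 119/6, so q_{Kora} = 22.3125.
Then q_{Mesa} = 32 − (1/3)·22.3125 = 24.5625.

22.3125, 24.5625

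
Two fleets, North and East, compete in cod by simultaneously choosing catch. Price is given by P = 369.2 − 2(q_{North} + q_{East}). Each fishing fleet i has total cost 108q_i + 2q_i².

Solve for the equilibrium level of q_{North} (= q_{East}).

Fishing fleet North's profit: π = q_{North}(369.2 − 2(q_{North} + q_{East})) − 108q_{North} − 2q_{North}².
∂π/∂q_{North} = 261.2 − 8q_{North} − 2q_{East} = 0, so q_{North} = 32.65 − 0.25q_{East}.
By symmetry q_{East} = q_{North}; substituting into the reaction function, 1.25q_{North} = 32.65 and q_{North} = 26.12.

26.12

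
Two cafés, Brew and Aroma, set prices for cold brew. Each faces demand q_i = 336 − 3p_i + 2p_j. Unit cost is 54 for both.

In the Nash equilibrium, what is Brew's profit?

14910.75

Brew's profit: π = (p_{Brew} − 54)(336 − 3p_{Brew} + 2p_{Aroma}).
∂π/∂p_{Brew} = 498 − 6p_{Brew} + 2p_{Aroma} = 0 ⇒ p_{Brew} = 83 + (1/3)p_{Aroma}.
By symmetry p_{Aroma} = p_{Brew}; substituting into the reaction function, (2/3)p_{Brew} = 83 and p_{Brew} = 124.5.
q_{Brew} = 336 − 3·124.5 + 2·124.5 = 211.5.
Profit = (124.5 − 54)·211.5 = 14910.75.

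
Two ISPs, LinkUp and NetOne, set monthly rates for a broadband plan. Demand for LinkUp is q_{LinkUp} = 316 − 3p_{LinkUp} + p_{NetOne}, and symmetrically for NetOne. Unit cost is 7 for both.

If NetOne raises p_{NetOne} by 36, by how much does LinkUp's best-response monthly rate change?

LinkUp's profit: π = (p_{LinkUp} − 7)(316 − 3p_{LinkUp} + p_{NetOne}).
∂π/∂p_{LinkUp} = 337 − 6p_{LinkUp} + p_{NetOne} = 0 ⇒ p_{LinkUp} = 337/6 + (1/6)p_{NetOne}.
The reaction-function slope is 1/6, so a 36-unit rise in p_{NetOne} moves p_{LinkUp} by 1/6 × 36 = 6. LinkUp's best response rises — the actions are strategic complements.

6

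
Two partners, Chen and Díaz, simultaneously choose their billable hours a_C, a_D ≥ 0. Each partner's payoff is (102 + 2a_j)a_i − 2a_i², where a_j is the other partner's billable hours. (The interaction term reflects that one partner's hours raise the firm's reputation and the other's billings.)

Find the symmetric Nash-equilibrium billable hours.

Chen's payoff is (102 + 2a_D)a_C − 2a_C².
∂π/∂a_C = 102 + 2a_D − 4a_C = 0, so a_C = 25.5 + 0.5a_D.
By symmetry a_D = a_C; substituting into the reaction function, 0.5a_C = 25.5 and a_C = 51.

51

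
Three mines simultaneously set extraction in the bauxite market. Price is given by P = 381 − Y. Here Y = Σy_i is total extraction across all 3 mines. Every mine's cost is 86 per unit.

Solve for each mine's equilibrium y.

A representative mine's profit is π_i = y_i(381 − Y) − 86y_i, with Y = y_i + Σ_{j≠i} y_j.
First-order condition: 295 − 2y_i − Σ_{j≠i} y_j = 0.
In a symmetric equilibrium every mine chooses the same y, so Σ_{j≠i} y_j = 2y. The condition becomes 295 − 4y = 0, giving y = 295/4 = 73.75.

73.75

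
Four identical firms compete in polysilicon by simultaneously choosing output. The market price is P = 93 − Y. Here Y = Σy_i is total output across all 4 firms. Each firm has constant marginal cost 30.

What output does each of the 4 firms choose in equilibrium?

A representative firm's profit is π_i = y_i(93 − Y) − 30y_i, with Y = y_i + Σ_{j≠i} y_j.
First-order condition: 63 − 2y_i − Σ_{j≠i} y_j = 0.
Imposing symmetry (y_j = y for all j) turns Σ_{j≠i} y_j into 3y, so 63 = 5y and y = 12.6.

12.6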